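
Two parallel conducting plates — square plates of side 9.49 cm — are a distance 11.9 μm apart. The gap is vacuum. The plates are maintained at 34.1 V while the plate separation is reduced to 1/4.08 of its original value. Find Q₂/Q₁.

Battery connected ⇒ V is held fixed.
C₂ = 4.08 C₁ and Q = CV, so Q₂/Q₁ = C₂/C₁ = 4.08.

4.08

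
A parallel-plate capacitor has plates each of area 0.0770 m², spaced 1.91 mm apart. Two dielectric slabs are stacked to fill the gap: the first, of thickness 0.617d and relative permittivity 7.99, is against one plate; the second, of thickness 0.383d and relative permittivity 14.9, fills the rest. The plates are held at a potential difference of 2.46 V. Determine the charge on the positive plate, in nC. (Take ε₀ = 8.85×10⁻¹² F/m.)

Q ≈ 8.53 nC

Stacked slabs ⇒ two capacitors in series, each with the full plate area.
C₁ = κ₁ε₀A/d₁ = 7.99 × 8.85×10⁻¹² × 7.70×10⁻² / 1.18×10⁻³ = 4.62×10⁻⁹ F.
C₂ = κ₂ε₀A/d₂ = 14.9 × 8.85×10⁻¹² × 7.70×10⁻² / 7.32×10⁻⁴ = 1.39×10⁻⁸ F.
C = (1/C₁ + 1/C₂)⁻¹ = 3.47×10⁻⁹ F.
Q = CV = 3.47×10⁻⁹ × 2.46 = 8.53×10⁻⁹ C.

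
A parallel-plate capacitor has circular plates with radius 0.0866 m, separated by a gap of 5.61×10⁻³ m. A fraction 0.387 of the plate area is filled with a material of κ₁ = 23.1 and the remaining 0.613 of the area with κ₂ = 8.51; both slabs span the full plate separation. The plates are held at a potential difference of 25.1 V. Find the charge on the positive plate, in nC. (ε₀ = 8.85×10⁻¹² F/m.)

Q ≈ 13.2 nC

A = π(0.0866 m)² = 2.36×10⁻² m².
Side-by-side slabs ⇒ two capacitors in parallel, each spanning the full gap.
C₁ = κ₁ε₀A₁/d = 23.1 × 8.85×10⁻¹² × 9.12×10⁻³ / 5.61×10⁻³ = 3.32×10⁻¹⁰ F.
C₂ = κ₂ε₀A₂/d = 8.51 × 8.85×10⁻¹² × 1.44×10⁻² / 5.61×10⁻³ = 1.94×10⁻¹⁰ F.
C = C₁ + C₂ = 5.26×10⁻¹⁰ F.
Q = CV = 5.26×10⁻¹⁰ × 25.1 = 1.32×10⁻⁸ C.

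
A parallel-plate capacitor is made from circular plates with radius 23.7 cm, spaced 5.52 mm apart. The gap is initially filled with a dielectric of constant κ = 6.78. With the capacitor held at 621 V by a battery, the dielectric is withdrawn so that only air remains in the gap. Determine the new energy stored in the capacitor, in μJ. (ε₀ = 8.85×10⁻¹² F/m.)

U ≈ 54.6 μJ

A = π(23.7 cm)² = 0.176 m².
Initially C₁ = κε₀A/d = 6.78 × 8.85×10⁻¹² × 0.176 / 5.52×10⁻³ = 1.92×10⁻⁹ F.
U₁ = 3.70×10⁻⁴ J.
Battery connected ⇒ V is held fixed. C₂ = 0.147 C₁ and U = ½CV², so U₂/U₁ = C₂/C₁ = 0.147.
U₂ = 0.147 × 3.70×10⁻⁴ = 5.46×10⁻⁵ J.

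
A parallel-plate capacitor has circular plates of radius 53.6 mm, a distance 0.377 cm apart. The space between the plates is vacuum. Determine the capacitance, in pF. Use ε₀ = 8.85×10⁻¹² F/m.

21.2 pF

A = π(53.6 mm)² = 9.03×10⁻³ m².
C = ε₀A/d = 8.85×10⁻¹² × 9.03×10⁻³ / 3.77×10⁻³ = 2.12×10⁻¹¹ F.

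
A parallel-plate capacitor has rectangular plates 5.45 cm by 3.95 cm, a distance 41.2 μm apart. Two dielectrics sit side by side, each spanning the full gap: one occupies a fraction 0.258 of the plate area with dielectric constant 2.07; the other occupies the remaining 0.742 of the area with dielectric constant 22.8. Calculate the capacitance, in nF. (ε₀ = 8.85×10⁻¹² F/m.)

A = 5.45 × 3.95 cm² = 2.15×10⁻³ m².
Side-by-side slabs ⇒ two capacitors in parallel, each spanning the full gap.
C₁ = κ₁ε₀A₁/d = 2.07 × 8.85×10⁻¹² × 5.55×10⁻⁴ / 4.12×10⁻⁵ = 2.47×10⁻¹⁰ F.
C₂ = κ₂ε₀A₂/d = 22.8 × 8.85×10⁻¹² × 1.60×10⁻³ / 4.12×10⁻⁵ = 7.82×10⁻⁹ F.
C = C₁ + C₂ = 8.07×10⁻⁹ F.

C ≈ 8.07 nF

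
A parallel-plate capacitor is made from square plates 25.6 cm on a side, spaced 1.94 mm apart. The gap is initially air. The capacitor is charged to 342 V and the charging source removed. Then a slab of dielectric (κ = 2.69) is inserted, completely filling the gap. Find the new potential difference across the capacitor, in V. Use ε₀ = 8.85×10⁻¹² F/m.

V ≈ 127 V

A = (25.6 cm)² = 6.55×10⁻² m².
Initially C₁ = ε₀A/d = 8.85×10⁻¹² × 6.55×10⁻² / 1.94×10⁻³ = 2.99×10⁻¹⁰ F.
V₁ = 3.42×10² V.
Isolated ⇒ Q is held fixed. C₂ = 2.69 C₁ and V = Q/C, so V₂/V₁ = C₁/C₂ = 0.372.
V₂ = 0.372 × 3.42×10² = 1.27×10² V.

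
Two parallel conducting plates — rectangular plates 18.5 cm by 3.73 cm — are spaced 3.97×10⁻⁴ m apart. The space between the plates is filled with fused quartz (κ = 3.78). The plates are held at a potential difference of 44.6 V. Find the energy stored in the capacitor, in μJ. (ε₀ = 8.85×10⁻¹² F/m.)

U ≈ 0.578 μJ

A = 18.5 × 3.73 cm² = 6.90×10⁻³ m².
C = κε₀A/d = 3.78 × 8.85×10⁻¹² × 6.90×10⁻³ / 3.97×10⁻⁴ = 5.81×10⁻¹⁰ F.
U = ½CV² = ½ × 5.81×10⁻¹⁰ × (44.6)² = 5.78×10⁻⁷ J.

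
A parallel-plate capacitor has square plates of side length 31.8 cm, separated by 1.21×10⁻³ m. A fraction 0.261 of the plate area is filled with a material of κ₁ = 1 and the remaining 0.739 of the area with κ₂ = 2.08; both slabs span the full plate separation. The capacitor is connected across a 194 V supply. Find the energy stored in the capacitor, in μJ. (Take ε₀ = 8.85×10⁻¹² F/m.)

A = (31.8 cm)² = 0.101 m².
Side-by-side slabs ⇒ two capacitors in parallel, each spanning the full gap.
C₁ = κ₁ε₀A₁/d = 1.00 × 8.85×10⁻¹² × 2.64×10⁻² / 1.21×10⁻³ = 1.93×10⁻¹⁰ F.
C₂ = κ₂ε₀A₂/d = 2.08 × 8.85×10⁻¹² × 7.47×10⁻² / 1.21×10⁻³ = 1.14×10⁻⁹ F.
C = C₁ + C₂ = 1.33×10⁻⁹ F.
U = ½CV² = ½ × 1.33×10⁻⁹ × (194)² = 2.50×10⁻⁵ J.

25.0 μJ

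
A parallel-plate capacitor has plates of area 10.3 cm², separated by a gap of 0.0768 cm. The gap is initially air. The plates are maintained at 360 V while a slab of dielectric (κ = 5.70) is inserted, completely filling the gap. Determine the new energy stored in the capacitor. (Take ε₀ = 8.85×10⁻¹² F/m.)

U ≈ 4.38 μJ

A = 10.3 cm² = 1.03×10⁻³ m².
Initially C₁ = ε₀A/d = 8.85×10⁻¹² × 1.03×10⁻³ / 7.68×10⁻⁴ = 1.19×10⁻¹¹ F.
U₁ = 7.69×10⁻⁷ J.
Battery connected ⇒ V is held fixed. C₂ = 5.70 C₁ and U = ½CV², so U₂/U₁ = C₂/C₁ = 5.70.
U₂ = 5.70 × 7.69×10⁻⁷ = 4.38×10⁻⁶ J.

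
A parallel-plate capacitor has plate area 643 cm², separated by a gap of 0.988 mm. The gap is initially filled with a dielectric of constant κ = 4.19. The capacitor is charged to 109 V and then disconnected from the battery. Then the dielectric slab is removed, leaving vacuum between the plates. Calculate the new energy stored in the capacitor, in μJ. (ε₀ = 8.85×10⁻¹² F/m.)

60.1 μJ

A = 643 cm² = 6.43×10⁻² m².
Initially C₁ = κε₀A/d = 4.19 × 8.85×10⁻¹² × 6.43×10⁻² / 9.88×10⁻⁴ = 2.41×10⁻⁹ F.
U₁ = 1.43×10⁻⁵ J.
Isolated ⇒ Q is held fixed. C₂ = 0.239 C₁ and U = Q²/(2C), so U₂/U₁ = C₁/C₂ = 4.19.
U₂ = 4.19 × 1.43×10⁻⁵ = 6.01×10⁻⁵ J.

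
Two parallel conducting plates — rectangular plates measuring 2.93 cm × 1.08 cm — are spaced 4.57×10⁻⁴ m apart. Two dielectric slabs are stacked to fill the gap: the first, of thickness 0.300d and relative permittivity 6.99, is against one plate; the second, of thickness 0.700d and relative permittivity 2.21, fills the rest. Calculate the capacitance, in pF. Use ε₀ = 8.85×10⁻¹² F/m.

C ≈ 17.0 pF

A = 2.93 × 1.08 cm² = 3.16×10⁻⁴ m².
Stacked slabs ⇒ two capacitors in series, each with the full plate area.
C₁ = κ₁ε₀A/d₁ = 6.99 × 8.85×10⁻¹² × 3.16×10⁻⁴ / 1.37×10⁻⁴ = 1.43×10⁻¹⁰ F.
C₂ = κ₂ε₀A/d₂ = 2.21 × 8.85×10⁻¹² × 3.16×10⁻⁴ / 3.20×10⁻⁴ = 1.93×10⁻¹¹ F.
C = (1/C₁ + 1/C₂)⁻¹ = 1.70×10⁻¹¹ F.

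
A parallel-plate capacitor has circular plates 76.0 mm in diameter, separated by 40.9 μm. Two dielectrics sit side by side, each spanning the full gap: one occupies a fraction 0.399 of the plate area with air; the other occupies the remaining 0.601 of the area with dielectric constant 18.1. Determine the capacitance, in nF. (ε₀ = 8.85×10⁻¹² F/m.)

11.1 nF

A = π(76.0/2 mm)² = 4.54×10⁻³ m².
Side-by-side slabs ⇒ two capacitors in parallel, each spanning the full gap.
C₁ = κ₁ε₀A₁/d = 1.00 × 8.85×10⁻¹² × 1.81×10⁻³ / 4.09×10⁻⁵ = 3.92×10⁻¹⁰ F.
C₂ = κ₂ε₀A₂/d = 18.1 × 8.85×10⁻¹² × 2.73×10⁻³ / 4.09×10⁻⁵ = 1.07×10⁻⁸ F.
C = C₁ + C₂ = 1.11×10⁻⁸ F.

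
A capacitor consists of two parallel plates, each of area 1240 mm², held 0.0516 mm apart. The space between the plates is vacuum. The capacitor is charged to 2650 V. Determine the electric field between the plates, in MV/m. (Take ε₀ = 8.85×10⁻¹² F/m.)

E = V/d = 2650 / 5.16×10⁻⁵ = 5.14×10⁷ V/m.

E ≈ 51.4 MV/m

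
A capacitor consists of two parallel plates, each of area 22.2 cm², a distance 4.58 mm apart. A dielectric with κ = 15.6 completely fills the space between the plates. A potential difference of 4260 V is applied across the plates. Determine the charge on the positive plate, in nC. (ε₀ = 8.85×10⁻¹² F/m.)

A = 22.2 cm² = 2.22×10⁻³ m².
C = κε₀A/d = 15.6 × 8.85×10⁻¹² × 2.22×10⁻³ / 4.58×10⁻³ = 6.69×10⁻¹¹ F.
Q = CV = 6.69×10⁻¹¹ × 4260 = 2.85×10⁻⁷ C.

Q ≈ 285 nC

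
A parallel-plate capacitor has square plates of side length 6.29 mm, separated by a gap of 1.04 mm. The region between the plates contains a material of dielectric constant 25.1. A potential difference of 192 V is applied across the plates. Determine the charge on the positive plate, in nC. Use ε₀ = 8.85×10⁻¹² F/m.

A = (6.29 mm)² = 3.96×10⁻⁵ m².
C = κε₀A/d = 25.1 × 8.85×10⁻¹² × 3.96×10⁻⁵ / 1.04×10⁻³ = 8.45×10⁻¹² F.
Q = CV = 8.45×10⁻¹² × 192 = 1.62×10⁻⁹ C.

Q ≈ 1.62 nC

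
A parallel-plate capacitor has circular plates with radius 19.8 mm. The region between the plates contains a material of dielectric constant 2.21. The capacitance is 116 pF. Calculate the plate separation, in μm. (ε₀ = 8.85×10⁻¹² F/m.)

A = π(19.8 mm)² = 1.23×10⁻³ m².
d = κε₀A/C = 2.21 × 8.85×10⁻¹² × 1.23×10⁻³ / 1.16×10⁻¹⁰ = 2.08×10⁻⁴ m.

208 μm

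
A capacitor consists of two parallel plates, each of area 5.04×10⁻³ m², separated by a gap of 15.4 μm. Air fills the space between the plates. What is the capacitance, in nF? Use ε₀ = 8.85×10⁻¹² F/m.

2.90 nF

C = ε₀A/d = 8.85×10⁻¹² × 5.04×10⁻³ / 1.54×10⁻⁵ = 2.90×10⁻⁹ F.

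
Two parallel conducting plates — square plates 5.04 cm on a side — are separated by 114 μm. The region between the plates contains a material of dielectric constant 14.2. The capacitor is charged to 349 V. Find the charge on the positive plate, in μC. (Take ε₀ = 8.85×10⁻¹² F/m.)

A = (5.04 cm)² = 2.54×10⁻³ m².
C = κε₀A/d = 14.2 × 8.85×10⁻¹² × 2.54×10⁻³ / 1.14×10⁻⁴ = 2.80×10⁻⁹ F.
Q = CV = 2.80×10⁻⁹ × 349 = 9.77×10⁻⁷ C.

0.977 μC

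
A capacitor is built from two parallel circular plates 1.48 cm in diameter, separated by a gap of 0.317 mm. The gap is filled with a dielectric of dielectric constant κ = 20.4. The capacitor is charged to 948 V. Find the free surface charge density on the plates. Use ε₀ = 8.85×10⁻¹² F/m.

A = π(1.48/2 cm)² = 1.72×10⁻⁴ m².
C = κε₀A/d = 20.4 × 8.85×10⁻¹² × 1.72×10⁻⁴ / 3.17×10⁻⁴ = 9.80×10⁻¹¹ F.
σ = Q/A = CV/A = 9.80×10⁻¹¹ × 948 / 1.72×10⁻⁴ = 5.40×10⁻⁴ C/m².

54.0 nC/cm²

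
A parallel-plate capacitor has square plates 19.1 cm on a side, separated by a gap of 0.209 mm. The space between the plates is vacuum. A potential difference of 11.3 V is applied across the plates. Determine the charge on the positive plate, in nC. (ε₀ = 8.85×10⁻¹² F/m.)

A = (19.1 cm)² = 3.65×10⁻² m².
C = ε₀A/d = 8.85×10⁻¹² × 3.65×10⁻² / 2.09×10⁻⁴ = 1.54×10⁻⁹ F.
Q = CV = 1.54×10⁻⁹ × 11.3 = 1.75×10⁻⁸ C.

Q ≈ 17.5 nC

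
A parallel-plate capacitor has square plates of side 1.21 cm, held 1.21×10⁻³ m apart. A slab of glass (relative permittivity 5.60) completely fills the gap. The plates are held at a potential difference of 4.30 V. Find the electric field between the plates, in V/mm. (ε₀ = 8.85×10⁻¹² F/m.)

E = V/d = 4.30 / 1.21×10⁻³ = 3.55×10³ V/m.

E ≈ 3.55 V/mm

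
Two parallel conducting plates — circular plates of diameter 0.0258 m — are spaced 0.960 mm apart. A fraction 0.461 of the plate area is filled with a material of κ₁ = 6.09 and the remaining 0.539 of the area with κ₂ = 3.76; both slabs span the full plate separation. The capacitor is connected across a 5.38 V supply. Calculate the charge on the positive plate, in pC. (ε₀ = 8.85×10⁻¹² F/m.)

A = π(0.0258/2 m)² = 5.23×10⁻⁴ m².
Side-by-side slabs ⇒ two capacitors in parallel, each spanning the full gap.
C₁ = κ₁ε₀A₁/d = 6.09 × 8.85×10⁻¹² × 2.41×10⁻⁴ / 9.60×10⁻⁴ = 1.35×10⁻¹¹ F.
C₂ = κ₂ε₀A₂/d = 3.76 × 8.85×10⁻¹² × 2.82×10⁻⁴ / 9.60×10⁻⁴ = 9.77×10⁻¹² F.
C = C₁ + C₂ = 2.33×10⁻¹¹ F.
Q = CV = 2.33×10⁻¹¹ × 5.38 = 1.25×10⁻¹⁰ C.

125 pC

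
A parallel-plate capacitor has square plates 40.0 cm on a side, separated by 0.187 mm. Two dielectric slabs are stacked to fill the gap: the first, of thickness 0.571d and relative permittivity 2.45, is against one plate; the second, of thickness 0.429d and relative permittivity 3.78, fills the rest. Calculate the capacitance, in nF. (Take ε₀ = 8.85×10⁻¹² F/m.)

A = (40.0 cm)² = 0.160 m².
Stacked slabs ⇒ two capacitors in series, each with the full plate area.
C₁ = κ₁ε₀A/d₁ = 2.45 × 8.85×10⁻¹² × 0.160 / 1.07×10⁻⁴ = 3.25×10⁻⁸ F.
C₂ = κ₂ε₀A/d₂ = 3.78 × 8.85×10⁻¹² × 0.160 / 8.02×10⁻⁵ = 6.67×10⁻⁸ F.
C = (1/C₁ + 1/C₂)⁻¹ = 2.19×10⁻⁸ F.

21.9 nF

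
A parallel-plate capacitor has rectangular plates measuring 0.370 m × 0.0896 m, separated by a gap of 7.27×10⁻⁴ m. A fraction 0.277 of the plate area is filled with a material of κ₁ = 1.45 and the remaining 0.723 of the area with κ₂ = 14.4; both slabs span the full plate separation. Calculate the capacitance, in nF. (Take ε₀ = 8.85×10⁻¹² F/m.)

A = 0.370 × 0.0896 m² = 3.32×10⁻² m².
Side-by-side slabs ⇒ two capacitors in parallel, each spanning the full gap.
C₁ = κ₁ε₀A₁/d = 1.45 × 8.85×10⁻¹² × 9.18×10⁻³ / 7.27×10⁻⁴ = 1.62×10⁻¹⁰ F.
C₂ = κ₂ε₀A₂/d = 14.4 × 8.85×10⁻¹² × 2.40×10⁻² / 7.27×10⁻⁴ = 4.20×10⁻⁹ F.
C = C₁ + C₂ = 4.36×10⁻⁹ F.

4.36 nF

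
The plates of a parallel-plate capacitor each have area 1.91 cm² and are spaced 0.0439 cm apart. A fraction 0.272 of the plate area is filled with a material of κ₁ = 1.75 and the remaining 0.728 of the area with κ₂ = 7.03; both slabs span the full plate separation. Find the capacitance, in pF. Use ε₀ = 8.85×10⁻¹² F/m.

A = 1.91 cm² = 1.91×10⁻⁴ m².
Side-by-side slabs ⇒ two capacitors in parallel, each spanning the full gap.
C₁ = κ₁ε₀A₁/d = 1.75 × 8.85×10⁻¹² × 5.20×10⁻⁵ / 4.39×10⁻⁴ = 1.83×10⁻¹² F.
C₂ = κ₂ε₀A₂/d = 7.03 × 8.85×10⁻¹² × 1.39×10⁻⁴ / 4.39×10⁻⁴ = 1.97×10⁻¹¹ F.
C = C₁ + C₂ = 2.15×10⁻¹¹ F.

C ≈ 21.5 pF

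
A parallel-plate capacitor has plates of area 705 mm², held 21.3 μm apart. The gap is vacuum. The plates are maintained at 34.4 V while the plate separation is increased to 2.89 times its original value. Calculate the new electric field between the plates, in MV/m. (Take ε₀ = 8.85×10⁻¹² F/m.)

E ≈ 0.559 MV/m

A = 705 mm² = 7.05×10⁻⁴ m².
Initially C₁ = ε₀A/d = 8.85×10⁻¹² × 7.05×10⁻⁴ / 2.13×10⁻⁵ = 2.93×10⁻¹⁰ F.
E₁ = 1.62×10⁶ V/m.
Battery connected ⇒ V is held fixed. E = V/d, so E₂/E₁ = d₁/d₂ = 0.346.
E₂ = 0.346 × 1.62×10⁶ = 5.59×10⁵ V/m.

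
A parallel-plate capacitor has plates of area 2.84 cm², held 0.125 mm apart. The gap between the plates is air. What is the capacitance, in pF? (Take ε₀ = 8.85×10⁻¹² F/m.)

A = 2.84 cm² = 2.84×10⁻⁴ m².
C = ε₀A/d = 8.85×10⁻¹² × 2.84×10⁻⁴ / 1.25×10⁻⁴ = 2.01×10⁻¹¹ F.

20.1 pF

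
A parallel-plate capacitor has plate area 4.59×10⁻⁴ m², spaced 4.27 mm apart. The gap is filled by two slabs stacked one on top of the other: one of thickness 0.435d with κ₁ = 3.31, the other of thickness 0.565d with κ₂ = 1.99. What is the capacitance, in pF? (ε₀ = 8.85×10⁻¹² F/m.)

C ≈ 2.29 pF

Stacked slabs ⇒ two capacitors in series, each with the full plate area.
C₁ = κ₁ε₀A/d₁ = 3.31 × 8.85×10⁻¹² × 4.59×10⁻⁴ / 1.86×10⁻³ = 7.24×10⁻¹² F.
C₂ = κ₂ε₀A/d₂ = 1.99 × 8.85×10⁻¹² × 4.59×10⁻⁴ / 2.41×10⁻³ = 3.35×10⁻¹² F.
C = (1/C₁ + 1/C₂)⁻¹ = 2.29×10⁻¹² F.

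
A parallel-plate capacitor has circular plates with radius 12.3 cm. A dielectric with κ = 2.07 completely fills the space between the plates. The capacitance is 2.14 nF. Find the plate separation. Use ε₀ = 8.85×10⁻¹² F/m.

A = π(12.3 cm)² = 4.75×10⁻² m².
d = κε₀A/C = 2.07 × 8.85×10⁻¹² × 4.75×10⁻² / 2.14×10⁻⁹ = 4.07×10⁻⁴ m.

407 μm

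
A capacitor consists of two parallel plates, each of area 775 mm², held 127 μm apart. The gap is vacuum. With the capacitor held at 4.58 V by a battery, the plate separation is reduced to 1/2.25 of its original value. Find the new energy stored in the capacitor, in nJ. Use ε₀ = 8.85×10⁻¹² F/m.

1.27 nJ

A = 775 mm² = 7.75×10⁻⁴ m².
Initially C₁ = ε₀A/d = 8.85×10⁻¹² × 7.75×10⁻⁴ / 1.27×10⁻⁴ = 5.40×10⁻¹¹ F.
U₁ = 5.66×10⁻¹⁰ J.
Battery connected ⇒ V is held fixed. C₂ = 2.25 C₁ and U = ½CV², so U₂/U₁ = C₂/C₁ = 2.25.
U₂ = 2.25 × 5.66×10⁻¹⁰ = 1.27×10⁻⁹ J.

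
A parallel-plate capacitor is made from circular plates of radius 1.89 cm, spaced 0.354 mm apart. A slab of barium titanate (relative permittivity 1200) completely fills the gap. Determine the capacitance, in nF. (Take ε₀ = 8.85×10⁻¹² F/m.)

33.7 nF

A = π(1.89 cm)² = 1.12×10⁻³ m².
C = κε₀A/d = 1200 × 8.85×10⁻¹² × 1.12×10⁻³ / 3.54×10⁻⁴ = 3.37×10⁻⁸ F.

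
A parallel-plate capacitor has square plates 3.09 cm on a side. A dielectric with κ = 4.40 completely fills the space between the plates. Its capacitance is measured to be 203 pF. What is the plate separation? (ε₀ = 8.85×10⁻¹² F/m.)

183 μm

A = (3.09 cm)² = 9.55×10⁻⁴ m².
d = κε₀A/C = 4.40 × 8.85×10⁻¹² × 9.55×10⁻⁴ / 2.03×10⁻¹⁰ = 1.83×10⁻⁴ m.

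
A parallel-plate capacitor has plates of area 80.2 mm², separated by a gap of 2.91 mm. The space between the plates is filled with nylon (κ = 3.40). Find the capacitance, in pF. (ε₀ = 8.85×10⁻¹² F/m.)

A = 80.2 mm² = 8.02×10⁻⁵ m².
C = κε₀A/d = 3.40 × 8.85×10⁻¹² × 8.02×10⁻⁵ / 2.91×10⁻³ = 8.29×10⁻¹³ F.

C ≈ 0.829 pF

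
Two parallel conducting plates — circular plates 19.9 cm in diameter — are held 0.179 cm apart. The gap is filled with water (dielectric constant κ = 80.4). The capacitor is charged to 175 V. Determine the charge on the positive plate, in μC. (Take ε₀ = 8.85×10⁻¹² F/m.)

Q ≈ 2.16 μC

A = π(19.9/2 cm)² = 3.11×10⁻² m².
C = κε₀A/d = 80.4 × 8.85×10⁻¹² × 3.11×10⁻² / 1.79×10⁻³ = 1.24×10⁻⁸ F.
Q = CV = 1.24×10⁻⁸ × 175 = 2.16×10⁻⁶ C.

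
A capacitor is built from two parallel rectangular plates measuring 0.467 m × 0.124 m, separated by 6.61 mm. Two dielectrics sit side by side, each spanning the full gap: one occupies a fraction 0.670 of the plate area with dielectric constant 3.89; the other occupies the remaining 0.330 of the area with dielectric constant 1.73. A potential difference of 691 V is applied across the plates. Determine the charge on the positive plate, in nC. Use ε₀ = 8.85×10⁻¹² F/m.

Q ≈ 170 nC

A = 0.467 × 0.124 m² = 5.79×10⁻² m².
Side-by-side slabs ⇒ two capacitors in parallel, each spanning the full gap.
C₁ = κ₁ε₀A₁/d = 3.89 × 8.85×10⁻¹² × 3.88×10⁻² / 6.61×10⁻³ = 2.02×10⁻¹⁰ F.
C₂ = κ₂ε₀A₂/d = 1.73 × 8.85×10⁻¹² × 1.91×10⁻² / 6.61×10⁻³ = 4.43×10⁻¹¹ F.
C = C₁ + C₂ = 2.46×10⁻¹⁰ F.
Q = CV = 2.46×10⁻¹⁰ × 691 = 1.70×10⁻⁷ C.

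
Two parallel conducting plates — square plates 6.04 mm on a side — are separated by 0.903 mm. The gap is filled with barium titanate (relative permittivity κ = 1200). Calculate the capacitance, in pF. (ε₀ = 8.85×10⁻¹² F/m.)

A = (6.04 mm)² = 3.65×10⁻⁵ m².
C = κε₀A/d = 1200 × 8.85×10⁻¹² × 3.65×10⁻⁵ / 9.03×10⁻⁴ = 4.29×10⁻¹⁰ F.

429 pF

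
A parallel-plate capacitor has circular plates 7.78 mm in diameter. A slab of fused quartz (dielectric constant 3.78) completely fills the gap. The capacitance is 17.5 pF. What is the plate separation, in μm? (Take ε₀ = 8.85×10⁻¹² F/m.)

d ≈ 90.9 μm

A = π(7.78/2 mm)² = 4.75×10⁻⁵ m².
d = κε₀A/C = 3.78 × 8.85×10⁻¹² × 4.75×10⁻⁵ / 1.75×10⁻¹¹ = 9.09×10⁻⁵ m.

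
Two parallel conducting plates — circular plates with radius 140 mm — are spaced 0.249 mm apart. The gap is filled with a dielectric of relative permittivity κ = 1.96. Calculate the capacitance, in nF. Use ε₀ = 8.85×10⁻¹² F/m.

A = π(140 mm)² = 6.16×10⁻² m².
C = κε₀A/d = 1.96 × 8.85×10⁻¹² × 6.16×10⁻² / 2.49×10⁻⁴ = 4.29×10⁻⁹ F.

4.29 nF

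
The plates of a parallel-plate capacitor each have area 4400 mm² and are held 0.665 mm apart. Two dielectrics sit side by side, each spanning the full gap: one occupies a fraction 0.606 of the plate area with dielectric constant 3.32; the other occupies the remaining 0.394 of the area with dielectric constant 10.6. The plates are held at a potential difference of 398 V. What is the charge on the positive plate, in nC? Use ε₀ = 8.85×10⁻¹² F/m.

144 nC

A = 4400 mm² = 4.40×10⁻³ m².
Side-by-side slabs ⇒ two capacitors in parallel, each spanning the full gap.
C₁ = κ₁ε₀A₁/d = 3.32 × 8.85×10⁻¹² × 2.67×10⁻³ / 6.65×10⁻⁴ = 1.18×10⁻¹⁰ F.
C₂ = κ₂ε₀A₂/d = 10.6 × 8.85×10⁻¹² × 1.73×10⁻³ / 6.65×10⁻⁴ = 2.45×10⁻¹⁰ F.
C = C₁ + C₂ = 3.62×10⁻¹⁰ F.
Q = CV = 3.62×10⁻¹⁰ × 398 = 1.44×10⁻⁷ C.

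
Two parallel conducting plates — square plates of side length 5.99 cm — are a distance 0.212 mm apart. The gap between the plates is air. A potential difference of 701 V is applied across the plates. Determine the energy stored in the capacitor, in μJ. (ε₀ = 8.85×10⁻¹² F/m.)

U ≈ 36.8 μJ

A = (5.99 cm)² = 3.59×10⁻³ m².
C = ε₀A/d = 8.85×10⁻¹² × 3.59×10⁻³ / 2.12×10⁻⁴ = 1.50×10⁻¹⁰ F.
U = ½CV² = ½ × 1.50×10⁻¹⁰ × (701)² = 3.68×10⁻⁵ J.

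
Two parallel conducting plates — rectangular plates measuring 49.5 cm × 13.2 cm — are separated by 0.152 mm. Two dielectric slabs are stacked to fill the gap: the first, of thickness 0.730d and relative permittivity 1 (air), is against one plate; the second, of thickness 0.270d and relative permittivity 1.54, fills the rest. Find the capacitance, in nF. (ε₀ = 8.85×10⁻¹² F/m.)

A = 49.5 × 13.2 cm² = 6.53×10⁻² m².
Stacked slabs ⇒ two capacitors in series, each with the full plate area.
C₁ = κ₁ε₀A/d₁ = 1.00 × 8.85×10⁻¹² × 6.53×10⁻² / 1.11×10⁻⁴ = 5.21×10⁻⁹ F.
C₂ = κ₂ε₀A/d₂ = 1.54 × 8.85×10⁻¹² × 6.53×10⁻² / 4.10×10⁻⁵ = 2.17×10⁻⁸ F.
C = (1/C₁ + 1/C₂)⁻¹ = 4.20×10⁻⁹ F.

C ≈ 4.20 nF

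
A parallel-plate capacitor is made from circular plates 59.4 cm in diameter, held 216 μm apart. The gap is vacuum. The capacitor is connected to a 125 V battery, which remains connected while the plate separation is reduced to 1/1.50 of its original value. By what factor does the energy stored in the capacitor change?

U₂/U₁ ≈ 1.50

Battery connected ⇒ V is held fixed.
C₂ = 1.50 C₁ and U = ½CV², so U₂/U₁ = C₂/C₁ = 1.50.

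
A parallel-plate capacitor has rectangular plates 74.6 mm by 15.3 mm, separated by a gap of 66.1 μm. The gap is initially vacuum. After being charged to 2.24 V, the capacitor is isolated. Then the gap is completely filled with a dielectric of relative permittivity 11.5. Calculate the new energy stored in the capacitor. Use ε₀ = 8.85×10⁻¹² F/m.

A = 74.6 × 15.3 mm² = 1.14×10⁻³ m².
Initially C₁ = ε₀A/d = 8.85×10⁻¹² × 1.14×10⁻³ / 6.61×10⁻⁵ = 1.53×10⁻¹⁰ F.
U₁ = 3.83×10⁻¹⁰ J.
Isolated ⇒ Q is held fixed. C₂ = 11.5 C₁ and U = Q²/(2C), so U₂/U₁ = C₁/C₂ = 0.0870.
U₂ = 0.0870 × 3.83×10⁻¹⁰ = 3.33×10⁻¹¹ J.

33.3 pJ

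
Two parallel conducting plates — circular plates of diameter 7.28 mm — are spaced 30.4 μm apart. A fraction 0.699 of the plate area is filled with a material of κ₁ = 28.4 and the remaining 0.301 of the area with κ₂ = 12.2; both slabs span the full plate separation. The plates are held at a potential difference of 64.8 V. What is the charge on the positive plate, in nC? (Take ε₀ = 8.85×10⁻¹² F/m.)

18.5 nC

A = π(7.28/2 mm)² = 4.16×10⁻⁵ m².
Side-by-side slabs ⇒ two capacitors in parallel, each spanning the full gap.
C₁ = κ₁ε₀A₁/d = 28.4 × 8.85×10⁻¹² × 2.91×10⁻⁵ / 3.04×10⁻⁵ = 2.41×10⁻¹⁰ F.
C₂ = κ₂ε₀A₂/d = 12.2 × 8.85×10⁻¹² × 1.25×10⁻⁵ / 3.04×10⁻⁵ = 4.45×10⁻¹¹ F.
C = C₁ + C₂ = 2.85×10⁻¹⁰ F.
Q = CV = 2.85×10⁻¹⁰ × 64.8 = 1.85×10⁻⁸ C.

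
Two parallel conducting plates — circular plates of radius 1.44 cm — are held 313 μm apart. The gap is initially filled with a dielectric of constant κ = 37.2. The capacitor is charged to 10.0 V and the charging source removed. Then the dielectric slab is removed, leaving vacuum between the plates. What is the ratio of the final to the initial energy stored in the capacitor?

Isolated ⇒ Q is held fixed.
C₂ = 0.0269 C₁ and U = Q²/(2C), so U₂/U₁ = C₁/C₂ = 37.2.

U₂/U₁ ≈ 37.2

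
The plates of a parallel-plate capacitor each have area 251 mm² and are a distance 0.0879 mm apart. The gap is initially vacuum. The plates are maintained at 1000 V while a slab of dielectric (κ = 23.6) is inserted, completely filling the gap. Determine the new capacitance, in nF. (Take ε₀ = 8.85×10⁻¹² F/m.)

A = 251 mm² = 2.51×10⁻⁴ m².
Initially C₁ = ε₀A/d = 8.85×10⁻¹² × 2.51×10⁻⁴ / 8.79×10⁻⁵ = 2.53×10⁻¹¹ F.
C = κε₀A/d scales with κ, so C₂/C₁ = κ = 23.6.
C₂ = 23.6 × 2.53×10⁻¹¹ = 5.96×10⁻¹⁰ F.

0.596 nF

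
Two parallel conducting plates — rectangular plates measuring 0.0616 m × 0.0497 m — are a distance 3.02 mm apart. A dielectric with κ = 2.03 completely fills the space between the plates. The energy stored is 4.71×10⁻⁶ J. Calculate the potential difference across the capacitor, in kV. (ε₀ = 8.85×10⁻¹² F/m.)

0.719 kV

A = 0.0616 × 0.0497 m² = 3.06×10⁻³ m².
C = κε₀A/d = 2.03 × 8.85×10⁻¹² × 3.06×10⁻³ / 3.02×10⁻³ = 1.82×10⁻¹¹ F.
V = √(2U/C) = √(2 × 4.71×10⁻⁶ / 1.82×10⁻¹¹) = 7.19×10² V.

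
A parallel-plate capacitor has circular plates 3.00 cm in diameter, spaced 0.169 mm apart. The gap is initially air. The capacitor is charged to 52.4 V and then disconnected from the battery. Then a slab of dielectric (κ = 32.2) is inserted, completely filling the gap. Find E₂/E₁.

Isolated ⇒ Q is held fixed.
V₂ = Q/C₂ = V₁/32.2; E = V/d, so E₂/E₁ = (V₂/V₁)(d₁/d₂) = 0.0311.

E₂/E₁ ≈ 0.0311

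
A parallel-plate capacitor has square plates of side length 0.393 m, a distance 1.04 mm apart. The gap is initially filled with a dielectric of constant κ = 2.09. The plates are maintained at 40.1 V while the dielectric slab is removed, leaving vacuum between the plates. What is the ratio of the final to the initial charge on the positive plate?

0.478

Battery connected ⇒ V is held fixed.
C₂ = 0.478 C₁ and Q = CV, so Q₂/Q₁ = C₂/C₁ = 0.478.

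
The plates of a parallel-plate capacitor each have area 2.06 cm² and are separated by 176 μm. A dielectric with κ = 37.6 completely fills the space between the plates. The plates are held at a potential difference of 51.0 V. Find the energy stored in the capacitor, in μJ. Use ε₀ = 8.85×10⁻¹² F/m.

0.507 μJ

A = 2.06 cm² = 2.06×10⁻⁴ m².
C = κε₀A/d = 37.6 × 8.85×10⁻¹² × 2.06×10⁻⁴ / 1.76×10⁻⁴ = 3.89×10⁻¹⁰ F.
U = ½CV² = ½ × 3.89×10⁻¹⁰ × (51.0)² = 5.07×10⁻⁷ J.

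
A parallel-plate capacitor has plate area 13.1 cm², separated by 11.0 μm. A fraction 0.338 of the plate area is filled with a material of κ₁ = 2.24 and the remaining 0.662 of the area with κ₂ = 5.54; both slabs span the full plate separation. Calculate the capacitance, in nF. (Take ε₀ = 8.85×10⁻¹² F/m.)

A = 13.1 cm² = 1.31×10⁻³ m².
Side-by-side slabs ⇒ two capacitors in parallel, each spanning the full gap.
C₁ = κ₁ε₀A₁/d = 2.24 × 8.85×10⁻¹² × 4.43×10⁻⁴ / 1.10×10⁻⁵ = 7.98×10⁻¹⁰ F.
C₂ = κ₂ε₀A₂/d = 5.54 × 8.85×10⁻¹² × 8.67×10⁻⁴ / 1.10×10⁻⁵ = 3.87×10⁻⁹ F.
C = C₁ + C₂ = 4.66×10⁻⁹ F.

C ≈ 4.66 nF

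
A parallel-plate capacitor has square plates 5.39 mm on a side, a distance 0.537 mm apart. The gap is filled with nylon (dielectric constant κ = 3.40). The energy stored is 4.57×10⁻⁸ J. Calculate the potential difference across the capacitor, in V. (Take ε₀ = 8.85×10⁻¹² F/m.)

A = (5.39 mm)² = 2.91×10⁻⁵ m².
C = κε₀A/d = 3.40 × 8.85×10⁻¹² × 2.91×10⁻⁵ / 5.37×10⁻⁴ = 1.63×10⁻¹² F.
V = √(2U/C) = √(2 × 4.57×10⁻⁸ / 1.63×10⁻¹²) = 2.37×10² V.

237 V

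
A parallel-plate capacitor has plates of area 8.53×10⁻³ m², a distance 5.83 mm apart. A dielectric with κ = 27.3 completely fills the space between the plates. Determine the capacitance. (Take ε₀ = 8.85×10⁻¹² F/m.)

C ≈ 353 pF

C = κε₀A/d = 27.3 × 8.85×10⁻¹² × 8.53×10⁻³ / 5.83×10⁻³ = 3.53×10⁻¹⁰ F.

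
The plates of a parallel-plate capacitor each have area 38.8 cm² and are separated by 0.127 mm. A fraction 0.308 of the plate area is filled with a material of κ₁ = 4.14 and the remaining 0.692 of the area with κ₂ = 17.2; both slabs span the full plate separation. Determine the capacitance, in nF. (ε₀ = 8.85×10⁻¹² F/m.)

A = 38.8 cm² = 3.88×10⁻³ m².
Side-by-side slabs ⇒ two capacitors in parallel, each spanning the full gap.
C₁ = κ₁ε₀A₁/d = 4.14 × 8.85×10⁻¹² × 1.20×10⁻³ / 1.27×10⁻⁴ = 3.45×10⁻¹⁰ F.
C₂ = κ₂ε₀A₂/d = 17.2 × 8.85×10⁻¹² × 2.68×10⁻³ / 1.27×10⁻⁴ = 3.22×10⁻⁹ F.
C = C₁ + C₂ = 3.56×10⁻⁹ F.

C ≈ 3.56 nF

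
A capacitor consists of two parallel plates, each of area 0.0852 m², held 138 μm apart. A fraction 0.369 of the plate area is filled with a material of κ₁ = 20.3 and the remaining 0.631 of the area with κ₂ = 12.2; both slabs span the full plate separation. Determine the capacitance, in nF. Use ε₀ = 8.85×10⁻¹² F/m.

Side-by-side slabs ⇒ two capacitors in parallel, each spanning the full gap.
C₁ = κ₁ε₀A₁/d = 20.3 × 8.85×10⁻¹² × 3.14×10⁻² / 1.38×10⁻⁴ = 4.09×10⁻⁸ F.
C₂ = κ₂ε₀A₂/d = 12.2 × 8.85×10⁻¹² × 5.38×10⁻² / 1.38×10⁻⁴ = 4.21×10⁻⁸ F.
C = C₁ + C₂ = 8.30×10⁻⁸ F.

83.0 nF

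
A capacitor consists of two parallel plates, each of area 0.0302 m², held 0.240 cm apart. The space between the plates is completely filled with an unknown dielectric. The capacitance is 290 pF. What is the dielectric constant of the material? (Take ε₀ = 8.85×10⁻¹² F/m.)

κ = Cd/(ε₀A) = 2.90×10⁻¹⁰ × 2.40×10⁻³ / (8.85×10⁻¹² × 3.02×10⁻²) = 2.60.

κ ≈ 2.60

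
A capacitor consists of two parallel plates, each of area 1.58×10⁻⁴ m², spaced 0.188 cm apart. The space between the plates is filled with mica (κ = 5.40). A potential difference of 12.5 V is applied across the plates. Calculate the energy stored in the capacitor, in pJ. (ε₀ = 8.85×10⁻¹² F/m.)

C = κε₀A/d = 5.40 × 8.85×10⁻¹² × 1.58×10⁻⁴ / 1.88×10⁻³ = 4.02×10⁻¹² F.
U = ½CV² = ½ × 4.02×10⁻¹² × (12.5)² = 3.14×10⁻¹⁰ J.

U ≈ 314 pJ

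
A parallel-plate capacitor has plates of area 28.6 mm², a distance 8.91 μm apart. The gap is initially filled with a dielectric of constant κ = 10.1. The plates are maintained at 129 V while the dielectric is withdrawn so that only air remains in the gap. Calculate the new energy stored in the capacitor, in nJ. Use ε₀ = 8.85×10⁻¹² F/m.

236 nJ

A = 28.6 mm² = 2.86×10⁻⁵ m².
Initially C₁ = κε₀A/d = 10.1 × 8.85×10⁻¹² × 2.86×10⁻⁵ / 8.91×10⁻⁶ = 2.87×10⁻¹⁰ F.
U₁ = 2.39×10⁻⁶ J.
Battery connected ⇒ V is held fixed. C₂ = 0.0990 C₁ and U = ½CV², so U₂/U₁ = C₂/C₁ = 0.0990.
U₂ = 0.0990 × 2.39×10⁻⁶ = 2.36×10⁻⁷ J.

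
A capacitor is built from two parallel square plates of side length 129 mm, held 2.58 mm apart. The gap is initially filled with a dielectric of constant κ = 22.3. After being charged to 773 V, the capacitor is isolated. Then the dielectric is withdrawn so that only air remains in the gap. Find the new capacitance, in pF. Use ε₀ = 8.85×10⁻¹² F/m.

A = (129 mm)² = 1.66×10⁻² m².
Initially C₁ = κε₀A/d = 22.3 × 8.85×10⁻¹² × 1.66×10⁻² / 2.58×10⁻³ = 1.27×10⁻⁹ F.
C = κε₀A/d scales with κ, so C₂/C₁ = 1/κ = 1/22.3 = 0.0448.
C₂ = 0.0448 × 1.27×10⁻⁹ = 5.71×10⁻¹¹ F.

57.1 pF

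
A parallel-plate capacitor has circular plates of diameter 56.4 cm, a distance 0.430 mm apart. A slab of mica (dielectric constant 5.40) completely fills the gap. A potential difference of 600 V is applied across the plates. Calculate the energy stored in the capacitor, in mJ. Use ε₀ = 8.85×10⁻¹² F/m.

A = π(56.4/2 cm)² = 0.250 m².
C = κε₀A/d = 5.40 × 8.85×10⁻¹² × 0.250 / 4.30×10⁻⁴ = 2.78×10⁻⁸ F.
U = ½CV² = ½ × 2.78×10⁻⁸ × (600)² = 5.00×10⁻³ J.

U ≈ 5.00 mJ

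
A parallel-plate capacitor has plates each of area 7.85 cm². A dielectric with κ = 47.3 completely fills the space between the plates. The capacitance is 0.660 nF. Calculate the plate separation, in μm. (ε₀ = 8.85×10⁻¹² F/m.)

d ≈ 498 μm

A = 7.85 cm² = 7.85×10⁻⁴ m².
d = κε₀A/C = 47.3 × 8.85×10⁻¹² × 7.85×10⁻⁴ / 6.60×10⁻¹⁰ = 4.98×10⁻⁴ m.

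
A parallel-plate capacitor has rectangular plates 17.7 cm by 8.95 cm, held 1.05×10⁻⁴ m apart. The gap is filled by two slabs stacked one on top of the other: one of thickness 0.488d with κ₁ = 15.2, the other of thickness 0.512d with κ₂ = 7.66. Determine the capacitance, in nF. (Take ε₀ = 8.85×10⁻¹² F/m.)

A = 17.7 × 8.95 cm² = 1.58×10⁻² m².
Stacked slabs ⇒ two capacitors in series, each with the full plate area.
C₁ = κ₁ε₀A/d₁ = 15.2 × 8.85×10⁻¹² × 1.58×10⁻² / 5.12×10⁻⁵ = 4.16×10⁻⁸ F.
C₂ = κ₂ε₀A/d₂ = 7.66 × 8.85×10⁻¹² × 1.58×10⁻² / 5.38×10⁻⁵ = 2.00×10⁻⁸ F.
C = (1/C₁ + 1/C₂)⁻¹ = 1.35×10⁻⁸ F.

C ≈ 13.5 nF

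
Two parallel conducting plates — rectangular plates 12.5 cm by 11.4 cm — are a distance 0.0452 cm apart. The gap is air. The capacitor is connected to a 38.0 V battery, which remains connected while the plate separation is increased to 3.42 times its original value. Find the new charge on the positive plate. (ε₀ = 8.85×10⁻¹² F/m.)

A = 12.5 × 11.4 cm² = 1.43×10⁻² m².
Initially C₁ = ε₀A/d = 8.85×10⁻¹² × 1.43×10⁻² / 4.52×10⁻⁴ = 2.79×10⁻¹⁰ F.
Q₁ = 1.06×10⁻⁸ C.
Battery connected ⇒ V is held fixed. C₂ = 0.292 C₁ and Q = CV, so Q₂/Q₁ = C₂/C₁ = 0.292.
Q₂ = 0.292 × 1.06×10⁻⁸ = 3.10×10⁻⁹ C.

3.10 nC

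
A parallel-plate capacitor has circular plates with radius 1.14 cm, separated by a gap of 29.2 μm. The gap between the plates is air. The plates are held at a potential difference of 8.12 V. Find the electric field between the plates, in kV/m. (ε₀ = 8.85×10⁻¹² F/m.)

E = V/d = 8.12 / 2.92×10⁻⁵ = 2.78×10⁵ V/m.

E ≈ 278 kV/m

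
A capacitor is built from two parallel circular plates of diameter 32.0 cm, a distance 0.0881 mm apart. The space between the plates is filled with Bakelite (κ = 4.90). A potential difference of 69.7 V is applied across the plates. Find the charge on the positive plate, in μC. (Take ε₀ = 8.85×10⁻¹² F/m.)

A = π(32.0/2 cm)² = 8.04×10⁻² m².
C = κε₀A/d = 4.90 × 8.85×10⁻¹² × 8.04×10⁻² / 8.81×10⁻⁵ = 3.96×10⁻⁸ F.
Q = CV = 3.96×10⁻⁸ × 69.7 = 2.76×10⁻⁶ C.

Q ≈ 2.76 μC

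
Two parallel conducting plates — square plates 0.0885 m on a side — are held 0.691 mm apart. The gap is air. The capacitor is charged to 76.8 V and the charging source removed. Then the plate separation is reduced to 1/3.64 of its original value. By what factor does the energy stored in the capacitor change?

Isolated ⇒ Q is held fixed.
C₂ = 3.64 C₁ and U = Q²/(2C), so U₂/U₁ = C₁/C₂ = 0.275.

0.275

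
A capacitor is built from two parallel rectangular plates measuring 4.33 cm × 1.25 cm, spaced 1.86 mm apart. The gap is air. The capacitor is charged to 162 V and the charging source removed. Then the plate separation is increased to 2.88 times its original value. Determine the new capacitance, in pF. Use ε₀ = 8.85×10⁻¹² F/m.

A = 4.33 × 1.25 cm² = 5.41×10⁻⁴ m².
Initially C₁ = ε₀A/d = 8.85×10⁻¹² × 5.41×10⁻⁴ / 1.86×10⁻³ = 2.58×10⁻¹² F.
C = ε₀A/d scales as 1/d, so C₂/C₁ = d₁/d₂ = 1/2.88 = 0.347.
C₂ = 0.347 × 2.58×10⁻¹² = 8.94×10⁻¹³ F.

C ≈ 0.894 pF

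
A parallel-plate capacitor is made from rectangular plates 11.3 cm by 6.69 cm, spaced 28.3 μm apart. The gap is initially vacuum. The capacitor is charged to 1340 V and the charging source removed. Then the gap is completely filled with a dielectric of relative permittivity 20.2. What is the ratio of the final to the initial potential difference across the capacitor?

Isolated ⇒ Q is held fixed.
C₂ = 20.2 C₁ and V = Q/C, so V₂/V₁ = C₁/C₂ = 0.0495.

0.0495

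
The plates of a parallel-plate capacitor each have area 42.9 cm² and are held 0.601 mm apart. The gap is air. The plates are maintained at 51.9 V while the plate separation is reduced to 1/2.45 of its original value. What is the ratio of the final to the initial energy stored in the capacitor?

Battery connected ⇒ V is held fixed.
C₂ = 2.45 C₁ and U = ½CV², so U₂/U₁ = C₂/C₁ = 2.45.

U₂/U₁ ≈ 2.45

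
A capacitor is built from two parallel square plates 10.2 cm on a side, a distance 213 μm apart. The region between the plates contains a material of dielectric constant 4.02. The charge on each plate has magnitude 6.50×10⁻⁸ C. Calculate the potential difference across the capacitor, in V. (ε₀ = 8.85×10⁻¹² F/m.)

A = (10.2 cm)² = 1.04×10⁻² m².
C = κε₀A/d = 4.02 × 8.85×10⁻¹² × 1.04×10⁻² / 2.13×10⁻⁴ = 1.74×10⁻⁹ F.
V = Q/C = 6.50×10⁻⁸ / 1.74×10⁻⁹ = 37.4 V.

37.4 V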